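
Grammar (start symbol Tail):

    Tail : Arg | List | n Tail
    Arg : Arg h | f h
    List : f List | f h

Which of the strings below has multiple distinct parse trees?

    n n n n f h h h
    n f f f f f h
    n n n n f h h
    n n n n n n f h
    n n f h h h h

n n n n f h h h: 1 tree
n f f f f f h: 1 tree
n n n n f h h: 1 tree
n n n n n n f h: 2 trees
n n f h h h h: 1 tree

n n n n n n f h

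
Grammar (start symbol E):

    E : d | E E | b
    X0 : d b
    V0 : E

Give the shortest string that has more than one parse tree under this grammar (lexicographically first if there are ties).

b b b

length 1: no string has ≥2 trees
length 2: no string has ≥2 trees
length 3: b b b has 2 parse trees

Two derivations of b b b:
  E ⇒ E E ⇒ E E E ⇒ b E E ⇒ b b E ⇒ b b b
  E ⇒ E E ⇒ b E ⇒ b E E ⇒ b b E ⇒ b b b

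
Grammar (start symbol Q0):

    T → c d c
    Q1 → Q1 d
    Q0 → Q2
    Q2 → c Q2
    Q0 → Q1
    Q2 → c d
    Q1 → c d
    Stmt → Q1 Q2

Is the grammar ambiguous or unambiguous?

Witness: c d

Derivation 1: Q0 ⇒ Q2 ⇒ c d
Derivation 2: Q0 ⇒ Q1 ⇒ c d

Two distinct leftmost derivations for the same string.

Ambiguous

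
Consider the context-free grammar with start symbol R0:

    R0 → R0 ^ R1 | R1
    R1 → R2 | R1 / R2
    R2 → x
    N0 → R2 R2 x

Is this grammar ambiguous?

(N0 is unreachable from R0, so its rules don't affect L(R0).) R0 → R0 ^ R1 | R1  ;  R1 → R1 / R2 | R2  — a left-associative chain with R2 at the bottom. Each string factors uniquely by precedence.

Unambiguous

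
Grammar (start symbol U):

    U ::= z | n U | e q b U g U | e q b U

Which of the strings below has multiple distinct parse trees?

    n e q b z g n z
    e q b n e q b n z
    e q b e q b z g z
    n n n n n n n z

n e q b z g n z: 1 tree
e q b n e q b n z: 1 tree
e q b e q b z g z: 2 trees
n n n n n n n z: 1 tree

e q b e q b z g z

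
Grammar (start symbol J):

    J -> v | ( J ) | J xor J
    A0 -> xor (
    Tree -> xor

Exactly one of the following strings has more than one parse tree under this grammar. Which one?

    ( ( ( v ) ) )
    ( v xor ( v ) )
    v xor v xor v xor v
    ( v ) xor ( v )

( ( ( v ) ) ): 1 tree
( v xor ( v ) ): 1 tree
v xor v xor v xor v: 5 trees
( v ) xor ( v ): 1 tree

v xor v xor v xor v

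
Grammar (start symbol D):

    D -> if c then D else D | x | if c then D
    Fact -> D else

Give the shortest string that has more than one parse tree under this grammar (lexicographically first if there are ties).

length 1: no string has ≥2 trees
length 4: no string has ≥2 trees
length 6: no string has ≥2 trees
length 7: no string has ≥2 trees
length 9: if c then if c then x else x has 2 parse trees

Two derivations of if c then if c then x else x:
  D ⇒ if c then D else D ⇒ if c then if c then D else D ⇒ if c then if c then x else D ⇒ if c then if c then x else x
  D ⇒ if c then D ⇒ if c then if c then D else D ⇒ if c then if c then x else D ⇒ if c then if c then x else x

if c then if c then x else x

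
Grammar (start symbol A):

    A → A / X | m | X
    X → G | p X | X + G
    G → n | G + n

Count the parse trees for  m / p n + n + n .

8

Parse trees for m / p n + n + n:
  [A [A m] / [X p [X [G [G [G n] + n] + n]]]]
  [A [A m] / [X p [X [X [G n]] + [G [G n] + n]]]]
  [A [A m] / [X p [X [X [G [G n] + n]] + [G n]]]]
  [A [A m] / [X p [X [X [X [G n]] + [G n]] + [G n]]]]
  [A [A m] / [X [X p [X [G n]]] + [G [G n] + n]]]
  [A [A m] / [X [X p [X [G [G n] + n]]] + [G n]]]
  [A [A m] / [X [X p [X [X [G n]] + [G n]]] + [G n]]]
  [A [A m] / [X [X [X p [X [G n]]] + [G n]] + [G n]]]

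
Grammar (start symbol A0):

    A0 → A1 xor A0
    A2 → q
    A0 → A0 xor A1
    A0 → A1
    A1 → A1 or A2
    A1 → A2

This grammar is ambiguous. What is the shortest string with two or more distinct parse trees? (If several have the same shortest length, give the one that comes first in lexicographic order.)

length 1: no string has ≥2 trees
length 3: q xor q has 2 parse trees

Two derivations of q xor q:
  A0 ⇒ A1 xor A0 ⇒ A2 xor A0 ⇒ q xor A0 ⇒ q xor A1 ⇒ q xor A2 ⇒ q xor q
  A0 ⇒ A0 xor A1 ⇒ A1 xor A1 ⇒ A2 xor A1 ⇒ q xor A1 ⇒ q xor A2 ⇒ q xor q

q xor q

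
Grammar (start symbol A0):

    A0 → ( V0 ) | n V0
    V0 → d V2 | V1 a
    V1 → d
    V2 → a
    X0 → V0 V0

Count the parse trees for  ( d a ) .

Parse trees for ( d a ):
  [A0 ( [V0 d [V2 a]] )]
  [A0 ( [V0 [V1 d] a] )]

2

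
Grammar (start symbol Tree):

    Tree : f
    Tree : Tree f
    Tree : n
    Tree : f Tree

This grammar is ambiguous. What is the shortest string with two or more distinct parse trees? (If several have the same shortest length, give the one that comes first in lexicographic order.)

length 1: no string has ≥2 trees
length 2: f f has 2 parse trees

Two derivations of f f:
  Tree ⇒ Tree f ⇒ f f
  Tree ⇒ f Tree ⇒ f f

f f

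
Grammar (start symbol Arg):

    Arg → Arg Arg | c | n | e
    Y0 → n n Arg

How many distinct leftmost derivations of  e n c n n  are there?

Parse trees for e n c n n (showing first 6 of 14):
  [Arg [Arg e] [Arg [Arg n] [Arg [Arg c] [Arg [Arg n] [Arg n]]]]]
  [Arg [Arg e] [Arg [Arg n] [Arg [Arg [Arg c] [Arg n]] [Arg n]]]]
  [Arg [Arg e] [Arg [Arg [Arg n] [Arg c]] [Arg [Arg n] [Arg n]]]]
  [Arg [Arg e] [Arg [Arg [Arg n] [Arg [Arg c] [Arg n]]] [Arg n]]]
  [Arg [Arg e] [Arg [Arg [Arg [Arg n] [Arg c]] [Arg n]] [Arg n]]]
  [Arg [Arg [Arg e] [Arg n]] [Arg [Arg c] [Arg [Arg n] [Arg n]]]]

14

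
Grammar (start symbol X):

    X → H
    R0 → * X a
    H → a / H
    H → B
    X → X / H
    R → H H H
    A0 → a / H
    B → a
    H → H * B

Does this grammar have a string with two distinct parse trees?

Witness: a / a

Derivation 1: X ⇒ H ⇒ a / H ⇒ a / B ⇒ a / a
Derivation 2: X ⇒ X / H ⇒ H / H ⇒ B / H ⇒ a / H ⇒ a / B ⇒ a / a

Two distinct leftmost derivations for the same string.

Ambiguous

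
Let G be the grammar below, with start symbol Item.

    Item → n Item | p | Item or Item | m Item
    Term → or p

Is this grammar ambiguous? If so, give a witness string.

Ambiguous

Witness: m p or p

Derivation 1: Item ⇒ Item or Item ⇒ m Item or Item ⇒ m p or Item ⇒ m p or p
Derivation 2: Item ⇒ m Item ⇒ m Item or Item ⇒ m p or Item ⇒ m p or p

Two distinct leftmost derivations for the same string.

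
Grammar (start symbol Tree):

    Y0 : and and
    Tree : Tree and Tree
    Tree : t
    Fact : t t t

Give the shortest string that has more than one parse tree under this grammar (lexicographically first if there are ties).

t and t and t

length 1: no string has ≥2 trees
length 3: no string has ≥2 trees
length 5: t and t and t has 2 parse trees

Two derivations of t and t and t:
  Tree ⇒ Tree and Tree ⇒ Tree and Tree and Tree ⇒ t and Tree and Tree ⇒ t and t and Tree ⇒ t and t and t
  Tree ⇒ Tree and Tree ⇒ t and Tree ⇒ t and Tree and Tree ⇒ t and t and Tree ⇒ t and t and t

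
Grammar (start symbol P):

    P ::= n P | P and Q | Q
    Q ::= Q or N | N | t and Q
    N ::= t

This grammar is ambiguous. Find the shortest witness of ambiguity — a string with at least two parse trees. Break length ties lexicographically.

length 1: no string has ≥2 trees
length 2: no string has ≥2 trees
length 3: t and t has 2 parse trees

Two derivations of t and t:
  P ⇒ P and Q ⇒ Q and Q ⇒ N and Q ⇒ t and Q ⇒ t and N ⇒ t and t
  P ⇒ Q ⇒ t and Q ⇒ t and N ⇒ t and t

t and t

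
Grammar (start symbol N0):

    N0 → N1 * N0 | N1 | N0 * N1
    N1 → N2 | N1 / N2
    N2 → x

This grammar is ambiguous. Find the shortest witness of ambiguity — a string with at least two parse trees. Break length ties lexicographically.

x * x

length 1: no string has ≥2 trees
length 3: x * x has 2 parse trees

Two derivations of x * x:
  N0 ⇒ N1 * N0 ⇒ N2 * N0 ⇒ x * N0 ⇒ x * N1 ⇒ x * N2 ⇒ x * x
  N0 ⇒ N0 * N1 ⇒ N1 * N1 ⇒ N2 * N1 ⇒ x * N1 ⇒ x * N2 ⇒ x * x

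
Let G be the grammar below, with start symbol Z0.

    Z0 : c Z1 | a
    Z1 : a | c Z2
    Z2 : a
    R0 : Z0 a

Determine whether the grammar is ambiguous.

Unambiguous

(R0 is unreachable from Z0, so its rules don't affect L(Z0).) Restricted to the reachable nonterminals, every rule has the form A → t or A → t B, and no two rules for the same A share a first terminal. The grammar encodes a DFA — one run per string.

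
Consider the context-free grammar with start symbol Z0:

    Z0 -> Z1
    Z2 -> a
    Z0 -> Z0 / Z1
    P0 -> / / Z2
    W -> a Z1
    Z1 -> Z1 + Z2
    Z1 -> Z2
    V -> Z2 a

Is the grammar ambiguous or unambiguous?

Only Z0, Z1, Z2 are reachable from Z0; ignoring the rest: This is a standard precedence ladder (Z0 over Z1 over Z2), with each level left-recursive on its own operator ('/' at Z0, '+' at Z1). That structure is LR(1), hence unambiguous.

Unambiguous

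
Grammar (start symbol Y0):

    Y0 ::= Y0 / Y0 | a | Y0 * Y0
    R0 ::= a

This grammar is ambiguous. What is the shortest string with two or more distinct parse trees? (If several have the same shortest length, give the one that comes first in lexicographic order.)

length 1: no string has ≥2 trees
length 3: no string has ≥2 trees
length 5: a * a * a has 2 parse trees

Two derivations of a * a * a:
  Y0 ⇒ Y0 * Y0 ⇒ a * Y0 ⇒ a * Y0 * Y0 ⇒ a * a * Y0 ⇒ a * a * a
  Y0 ⇒ Y0 * Y0 ⇒ Y0 * Y0 * Y0 ⇒ a * Y0 * Y0 ⇒ a * a * Y0 ⇒ a * a * a

a * a * a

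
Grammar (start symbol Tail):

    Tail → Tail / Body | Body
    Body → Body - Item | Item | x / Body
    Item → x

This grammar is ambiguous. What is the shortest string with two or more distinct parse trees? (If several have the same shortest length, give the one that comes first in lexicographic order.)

x / x

length 1: no string has ≥2 trees
length 3: x / x has 2 parse trees

Two derivations of x / x:
  Tail ⇒ Tail / Body ⇒ Body / Body ⇒ Item / Body ⇒ x / Body ⇒ x / Item ⇒ x / x
  Tail ⇒ Body ⇒ x / Body ⇒ x / Item ⇒ x / x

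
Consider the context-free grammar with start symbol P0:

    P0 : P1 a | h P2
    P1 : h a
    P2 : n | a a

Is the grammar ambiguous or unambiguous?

Ambiguous

Witness: h a a

Derivation 1: P0 ⇒ P1 a ⇒ h a a
Derivation 2: P0 ⇒ h P2 ⇒ h a a

Two distinct leftmost derivations for the same string.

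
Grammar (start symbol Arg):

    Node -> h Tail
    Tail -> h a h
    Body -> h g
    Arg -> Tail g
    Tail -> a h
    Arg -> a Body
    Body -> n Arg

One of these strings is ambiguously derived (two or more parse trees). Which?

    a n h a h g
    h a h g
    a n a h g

a n a h g

a n h a h g: 1 tree
h a h g: 1 tree
a n a h g: 2 trees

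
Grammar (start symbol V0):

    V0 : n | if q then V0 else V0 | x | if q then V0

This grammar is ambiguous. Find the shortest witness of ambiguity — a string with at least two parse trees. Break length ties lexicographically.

if q then if q then n else n

length 1: no string has ≥2 trees
length 4: no string has ≥2 trees
length 6: no string has ≥2 trees
length 7: no string has ≥2 trees
length 9: if q then if q then n else n has 2 parse trees

Two derivations of if q then if q then n else n:
  V0 ⇒ if q then V0 else V0 ⇒ if q then if q then V0 else V0 ⇒ if q then if q then n else V0 ⇒ if q then if q then n else n
  V0 ⇒ if q then V0 ⇒ if q then if q then V0 else V0 ⇒ if q then if q then n else V0 ⇒ if q then if q then n else n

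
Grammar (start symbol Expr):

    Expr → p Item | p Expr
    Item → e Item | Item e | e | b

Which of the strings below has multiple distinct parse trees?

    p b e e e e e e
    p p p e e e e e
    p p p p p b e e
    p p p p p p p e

p b e e e e e e: 1 tree
p p p e e e e e: 16 trees
p p p p p b e e: 1 tree
p p p p p p p e: 1 tree

p p p e e e e e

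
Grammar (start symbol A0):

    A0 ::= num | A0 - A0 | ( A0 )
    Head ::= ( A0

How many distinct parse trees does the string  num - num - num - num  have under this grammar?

Parse trees for num - num - num - num:
  [A0 [A0 num] - [A0 [A0 num] - [A0 [A0 num] - [A0 num]]]]
  [A0 [A0 num] - [A0 [A0 [A0 num] - [A0 num]] - [A0 num]]]
  [A0 [A0 [A0 num] - [A0 num]] - [A0 [A0 num] - [A0 num]]]
  [A0 [A0 [A0 num] - [A0 [A0 num] - [A0 num]]] - [A0 num]]
  [A0 [A0 [A0 [A0 num] - [A0 num]] - [A0 num]] - [A0 num]]

5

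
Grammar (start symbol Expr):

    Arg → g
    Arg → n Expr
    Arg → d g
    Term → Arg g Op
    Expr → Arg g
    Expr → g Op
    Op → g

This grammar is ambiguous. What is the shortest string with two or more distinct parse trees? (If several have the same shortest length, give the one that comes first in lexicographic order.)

g g

length 2: g g has 2 parse trees

Two derivations of g g:
  Expr ⇒ Arg g ⇒ g g
  Expr ⇒ g Op ⇒ g g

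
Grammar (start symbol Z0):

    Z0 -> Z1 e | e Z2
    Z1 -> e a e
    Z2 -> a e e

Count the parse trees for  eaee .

Parse trees for eaee:
  [Z0 [Z1 e a e] e]
  [Z0 e [Z2 a e e]]

2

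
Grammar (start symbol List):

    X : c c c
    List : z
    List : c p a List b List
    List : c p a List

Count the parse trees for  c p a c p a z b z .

Parse trees for c p a c p a z b z:
  [List c p a [List c p a [List z]] b [List z]]
  [List c p a [List c p a [List z] b [List z]]]

2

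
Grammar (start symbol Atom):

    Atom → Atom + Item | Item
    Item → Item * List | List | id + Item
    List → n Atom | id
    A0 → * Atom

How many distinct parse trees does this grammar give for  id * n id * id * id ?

Parse trees for id * n id * id * id:
  [Atom [Item [Item [List id]] * [List n [Atom [Item [Item [Item [List id]] * [List id]] * [List id]]]]]]
  [Atom [Item [Item [Item [List id]] * [List n [Atom [Item [Item [List id]] * [List id]]]]] * [List id]]]
  [Atom [Item [Item [Item [Item [List id]] * [List n [Atom [Item [List id]]]]] * [List id]] * [List id]]]

3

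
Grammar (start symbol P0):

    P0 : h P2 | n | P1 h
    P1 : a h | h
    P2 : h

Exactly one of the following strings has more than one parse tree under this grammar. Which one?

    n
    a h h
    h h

n: 1 tree
a h h: 1 tree
h h: 2 trees

h h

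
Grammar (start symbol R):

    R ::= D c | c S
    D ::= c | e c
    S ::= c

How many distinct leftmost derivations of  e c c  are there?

Parse trees for e c c:
  [R [D e c] c]

1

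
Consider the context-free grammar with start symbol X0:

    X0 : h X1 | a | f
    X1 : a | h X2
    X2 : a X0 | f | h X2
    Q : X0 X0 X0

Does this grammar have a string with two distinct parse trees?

Only X0, X1, X2 are reachable from X0; ignoring the rest: Restricted to the reachable nonterminals, every rule has the form A → t or A → t B, and no two rules for the same A share a first terminal. The grammar encodes a DFA — one run per string.

Unambiguous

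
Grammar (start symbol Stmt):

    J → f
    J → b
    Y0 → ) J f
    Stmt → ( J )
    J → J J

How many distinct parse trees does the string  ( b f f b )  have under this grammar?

Parse trees for ( b f f b ):
  [Stmt ( [J [J b] [J [J f] [J [J f] [J b]]]] )]
  [Stmt ( [J [J b] [J [J [J f] [J f]] [J b]]] )]
  [Stmt ( [J [J [J b] [J f]] [J [J f] [J b]]] )]
  [Stmt ( [J [J [J b] [J [J f] [J f]]] [J b]] )]
  [Stmt ( [J [J [J [J b] [J f]] [J f]] [J b]] )]

5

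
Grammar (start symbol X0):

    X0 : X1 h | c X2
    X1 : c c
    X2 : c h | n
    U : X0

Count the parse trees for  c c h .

Parse trees for c c h:
  [X0 [X1 c c] h]
  [X0 c [X2 c h]]

2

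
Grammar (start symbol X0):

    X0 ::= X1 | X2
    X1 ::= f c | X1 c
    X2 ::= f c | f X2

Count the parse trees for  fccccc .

Parse trees for fccccc:
  [X0 [X1 [X1 [X1 [X1 [X1 f c] c] c] c] c]]

1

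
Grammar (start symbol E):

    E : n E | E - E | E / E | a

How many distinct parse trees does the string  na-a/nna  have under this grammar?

5

Parse trees for na-a/nna:
  [E n [E [E a] - [E [E a] / [E n [E n [E a]]]]]]
  [E n [E [E [E a] - [E a]] / [E n [E n [E a]]]]]
  [E [E n [E a]] - [E [E a] / [E n [E n [E a]]]]]
  [E [E n [E [E a] - [E a]]] / [E n [E n [E a]]]]
  [E [E [E n [E a]] - [E a]] / [E n [E n [E a]]]]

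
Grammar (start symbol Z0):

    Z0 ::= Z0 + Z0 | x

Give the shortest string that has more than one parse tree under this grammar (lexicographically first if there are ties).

length 1: no string has ≥2 trees
length 3: no string has ≥2 trees
length 5: x + x + x has 2 parse trees

Two derivations of x + x + x:
  Z0 ⇒ Z0 + Z0 ⇒ Z0 + Z0 + Z0 ⇒ x + Z0 + Z0 ⇒ x + x + Z0 ⇒ x + x + x
  Z0 ⇒ Z0 + Z0 ⇒ x + Z0 ⇒ x + Z0 + Z0 ⇒ x + x + Z0 ⇒ x + x + x

x + x + x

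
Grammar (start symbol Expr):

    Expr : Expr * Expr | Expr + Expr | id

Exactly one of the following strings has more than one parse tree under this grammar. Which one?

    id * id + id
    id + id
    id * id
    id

id * id + id: 2 trees
id + id: 1 tree
id * id: 1 tree
id: 1 tree

id * id + id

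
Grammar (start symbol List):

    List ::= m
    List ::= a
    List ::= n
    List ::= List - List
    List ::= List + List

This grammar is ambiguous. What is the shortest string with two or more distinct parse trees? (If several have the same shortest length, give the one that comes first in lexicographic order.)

length 1: no string has ≥2 trees
length 3: no string has ≥2 trees
length 5: a + a + a has 2 parse trees

Two derivations of a + a + a:
  List ⇒ List + List ⇒ a + List ⇒ a + List + List ⇒ a + a + List ⇒ a + a + a
  List ⇒ List + List ⇒ List + List + List ⇒ a + List + List ⇒ a + a + List ⇒ a + a + a

a + a + a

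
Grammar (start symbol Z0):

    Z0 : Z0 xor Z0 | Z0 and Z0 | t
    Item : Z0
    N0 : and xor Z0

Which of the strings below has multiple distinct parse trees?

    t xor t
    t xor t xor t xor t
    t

t xor t: 1 tree
t xor t xor t xor t: 5 trees
t: 1 tree

t xor t xor t xor t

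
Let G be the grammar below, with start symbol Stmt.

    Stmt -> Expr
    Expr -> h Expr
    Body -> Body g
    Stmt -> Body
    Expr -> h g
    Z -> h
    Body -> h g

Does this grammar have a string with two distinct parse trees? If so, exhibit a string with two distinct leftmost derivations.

Ambiguous

Witness: h g

Derivation 1: Stmt ⇒ Expr ⇒ h g
Derivation 2: Stmt ⇒ Body ⇒ h g

Two distinct leftmost derivations for the same string.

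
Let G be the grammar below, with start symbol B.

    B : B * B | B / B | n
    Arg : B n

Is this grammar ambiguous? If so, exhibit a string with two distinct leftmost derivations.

Witness: n * n * n

Derivation 1: B ⇒ B * B ⇒ B * B * B ⇒ n * B * B ⇒ n * n * B ⇒ n * n * n
Derivation 2: B ⇒ B * B ⇒ n * B ⇒ n * B * B ⇒ n * n * B ⇒ n * n * n

Two distinct leftmost derivations for the same string.

Ambiguous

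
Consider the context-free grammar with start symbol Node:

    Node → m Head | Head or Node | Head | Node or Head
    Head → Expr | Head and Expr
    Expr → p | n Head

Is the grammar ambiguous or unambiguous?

Ambiguous

Witness: p or p

Derivation 1: Node ⇒ Head or Node ⇒ Expr or Node ⇒ p or Node ⇒ p or Head ⇒ p or Expr ⇒ p or p
Derivation 2: Node ⇒ Node or Head ⇒ Head or Head ⇒ Expr or Head ⇒ p or Head ⇒ p or Expr ⇒ p or p

Two distinct leftmost derivations for the same string.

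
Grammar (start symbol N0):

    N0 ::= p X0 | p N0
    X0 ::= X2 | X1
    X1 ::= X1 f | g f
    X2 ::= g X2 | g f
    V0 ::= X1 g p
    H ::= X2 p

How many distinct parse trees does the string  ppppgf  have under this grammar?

2

Parse trees for ppppgf:
  [N0 p [N0 p [N0 p [N0 p [X0 [X2 g f]]]]]]
  [N0 p [N0 p [N0 p [N0 p [X0 [X1 g f]]]]]]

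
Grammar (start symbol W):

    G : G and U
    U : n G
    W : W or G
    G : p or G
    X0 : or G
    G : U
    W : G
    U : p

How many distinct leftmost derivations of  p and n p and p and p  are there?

3

Parse trees for p and n p and p and p:
  [W [G [G [U p]] and [U n [G [G [G [U p]] and [U p]] and [U p]]]]]
  [W [G [G [G [U p]] and [U n [G [G [U p]] and [U p]]]] and [U p]]]
  [W [G [G [G [G [U p]] and [U n [G [U p]]]] and [U p]] and [U p]]]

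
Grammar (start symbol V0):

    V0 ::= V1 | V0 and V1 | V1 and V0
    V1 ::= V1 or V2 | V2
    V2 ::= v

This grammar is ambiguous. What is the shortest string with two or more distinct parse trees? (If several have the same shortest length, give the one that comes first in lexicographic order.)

v and v

length 1: no string has ≥2 trees
length 3: v and v has 2 parse trees

Two derivations of v and v:
  V0 ⇒ V0 and V1 ⇒ V1 and V1 ⇒ V2 and V1 ⇒ v and V1 ⇒ v and V2 ⇒ v and v
  V0 ⇒ V1 and V0 ⇒ V2 and V0 ⇒ v and V0 ⇒ v and V1 ⇒ v and V2 ⇒ v and v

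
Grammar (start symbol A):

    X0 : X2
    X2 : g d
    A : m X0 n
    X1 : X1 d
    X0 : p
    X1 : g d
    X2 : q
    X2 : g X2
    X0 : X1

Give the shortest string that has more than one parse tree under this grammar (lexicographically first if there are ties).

m g d n

length 3: no string has ≥2 trees
length 4: m g d n has 2 parse trees

Two derivations of m g d n:
  A ⇒ m X0 n ⇒ m X2 n ⇒ m g d n
  A ⇒ m X0 n ⇒ m X1 n ⇒ m g d n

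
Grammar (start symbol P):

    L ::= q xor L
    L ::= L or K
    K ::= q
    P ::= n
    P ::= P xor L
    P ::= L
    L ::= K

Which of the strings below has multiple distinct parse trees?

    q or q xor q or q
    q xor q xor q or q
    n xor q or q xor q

q or q xor q or q: 1 tree
q xor q xor q or q: 7 trees
n xor q or q xor q: 1 tree

q xor q xor q or q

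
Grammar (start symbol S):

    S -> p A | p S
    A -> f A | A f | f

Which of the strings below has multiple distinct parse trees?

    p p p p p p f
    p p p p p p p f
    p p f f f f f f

p p f f f f f f

p p p p p p f: 1 tree
p p p p p p p f: 1 tree
p p f f f f f f: 32 trees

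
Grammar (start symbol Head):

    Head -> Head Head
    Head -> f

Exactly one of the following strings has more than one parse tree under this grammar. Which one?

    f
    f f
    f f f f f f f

f: 1 tree
f f: 1 tree
f f f f f f f: 132 trees

f f f f f f f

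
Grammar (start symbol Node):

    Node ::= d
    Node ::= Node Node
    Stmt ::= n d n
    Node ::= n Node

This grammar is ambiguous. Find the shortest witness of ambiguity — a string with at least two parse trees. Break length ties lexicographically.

d d d

length 1: no string has ≥2 trees
length 2: no string has ≥2 trees
length 3: d d d has 2 parse trees

Two derivations of d d d:
  Node ⇒ Node Node ⇒ d Node ⇒ d Node Node ⇒ d d Node ⇒ d d d
  Node ⇒ Node Node ⇒ Node Node Node ⇒ d Node Node ⇒ d d Node ⇒ d d d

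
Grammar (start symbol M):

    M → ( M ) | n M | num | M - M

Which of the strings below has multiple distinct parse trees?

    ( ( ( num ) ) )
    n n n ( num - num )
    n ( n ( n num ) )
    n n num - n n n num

( ( ( num ) ) ): 1 tree
n n n ( num - num ): 1 tree
n ( n ( n num ) ): 1 tree
n n num - n n n num: 3 trees

n n num - n n n num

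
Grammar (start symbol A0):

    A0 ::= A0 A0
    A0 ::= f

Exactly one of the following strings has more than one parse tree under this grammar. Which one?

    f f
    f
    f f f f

f f: 1 tree
f: 1 tree
f f f f: 5 trees

f f f f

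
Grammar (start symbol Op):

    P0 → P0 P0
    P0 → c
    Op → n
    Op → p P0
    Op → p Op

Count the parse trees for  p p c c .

Parse trees for p p c c:
  [Op p [Op p [P0 [P0 c] [P0 c]]]]

1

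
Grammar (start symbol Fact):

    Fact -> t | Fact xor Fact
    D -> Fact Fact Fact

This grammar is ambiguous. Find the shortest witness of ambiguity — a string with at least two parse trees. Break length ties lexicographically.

length 1: no string has ≥2 trees
length 3: no string has ≥2 trees
length 5: t xor t xor t has 2 parse trees

Two derivations of t xor t xor t:
  Fact ⇒ Fact xor Fact ⇒ t xor Fact ⇒ t xor Fact xor Fact ⇒ t xor t xor Fact ⇒ t xor t xor t
  Fact ⇒ Fact xor Fact ⇒ Fact xor Fact xor Fact ⇒ t xor Fact xor Fact ⇒ t xor t xor Fact ⇒ t xor t xor t

t xor t xor t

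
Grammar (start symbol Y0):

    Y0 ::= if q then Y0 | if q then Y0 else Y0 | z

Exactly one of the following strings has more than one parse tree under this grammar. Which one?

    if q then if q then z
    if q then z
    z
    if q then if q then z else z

if q then if q then z else z

if q then if q then z: 1 tree
if q then z: 1 tree
z: 1 tree
if q then if q then z else z: 2 trees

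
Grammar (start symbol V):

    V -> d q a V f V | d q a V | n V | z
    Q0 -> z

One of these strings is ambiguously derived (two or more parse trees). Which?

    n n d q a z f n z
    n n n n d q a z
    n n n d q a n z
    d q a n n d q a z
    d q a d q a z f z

d q a d q a z f z

n n d q a z f n z: 1 tree
n n n n d q a z: 1 tree
n n n d q a n z: 1 tree
d q a n n d q a z: 1 tree
d q a d q a z f z: 2 trees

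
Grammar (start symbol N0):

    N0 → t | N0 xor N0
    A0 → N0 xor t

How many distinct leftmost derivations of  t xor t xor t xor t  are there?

Parse trees for t xor t xor t xor t:
  [N0 [N0 t] xor [N0 [N0 t] xor [N0 [N0 t] xor [N0 t]]]]
  [N0 [N0 t] xor [N0 [N0 [N0 t] xor [N0 t]] xor [N0 t]]]
  [N0 [N0 [N0 t] xor [N0 t]] xor [N0 [N0 t] xor [N0 t]]]
  [N0 [N0 [N0 t] xor [N0 [N0 t] xor [N0 t]]] xor [N0 t]]
  [N0 [N0 [N0 [N0 t] xor [N0 t]] xor [N0 t]] xor [N0 t]]

5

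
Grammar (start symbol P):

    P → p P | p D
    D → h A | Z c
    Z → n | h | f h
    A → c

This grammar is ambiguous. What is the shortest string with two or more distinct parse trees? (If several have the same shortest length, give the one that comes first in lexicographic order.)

p h c

length 3: p h c has 2 parse trees

Two derivations of p h c:
  P ⇒ p D ⇒ p h A ⇒ p h c
  P ⇒ p D ⇒ p Z c ⇒ p h c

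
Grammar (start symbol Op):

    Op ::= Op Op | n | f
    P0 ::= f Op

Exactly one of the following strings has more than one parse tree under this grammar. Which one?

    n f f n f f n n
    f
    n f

n f f n f f n n: 429 trees
f: 1 tree
n f: 1 tree

n f f n f f n n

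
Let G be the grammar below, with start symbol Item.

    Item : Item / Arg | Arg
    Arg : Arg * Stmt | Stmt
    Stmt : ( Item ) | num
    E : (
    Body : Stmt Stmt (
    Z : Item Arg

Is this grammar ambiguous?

(E, Body, Z are unreachable from Item, so their rules don't affect L(Item).) Item → Item / Arg | Arg  ;  Arg → Arg * Stmt | Stmt  — a left-associative chain with Stmt at the bottom. Each string factors uniquely by precedence.

Unambiguous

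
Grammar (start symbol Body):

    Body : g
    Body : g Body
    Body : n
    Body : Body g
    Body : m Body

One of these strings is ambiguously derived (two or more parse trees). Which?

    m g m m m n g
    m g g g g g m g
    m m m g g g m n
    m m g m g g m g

m g m m m n g: 6 trees
m g g g g g m g: 1 tree
m m m g g g m n: 1 tree
m m g m g g m g: 1 tree

m g m m m n g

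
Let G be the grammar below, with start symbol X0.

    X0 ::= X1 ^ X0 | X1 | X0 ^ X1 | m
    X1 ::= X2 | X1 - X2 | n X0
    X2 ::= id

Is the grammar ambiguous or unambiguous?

Ambiguous

Witness: id ^ id

Derivation 1: X0 ⇒ X1 ^ X0 ⇒ X2 ^ X0 ⇒ id ^ X0 ⇒ id ^ X1 ⇒ id ^ X2 ⇒ id ^ id
Derivation 2: X0 ⇒ X0 ^ X1 ⇒ X1 ^ X1 ⇒ X2 ^ X1 ⇒ id ^ X1 ⇒ id ^ X2 ⇒ id ^ id

Two distinct leftmost derivations for the same string.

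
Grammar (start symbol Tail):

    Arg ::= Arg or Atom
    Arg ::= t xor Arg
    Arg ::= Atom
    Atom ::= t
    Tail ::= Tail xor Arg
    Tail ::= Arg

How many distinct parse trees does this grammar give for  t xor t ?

2

Parse trees for t xor t:
  [Tail [Tail [Arg [Atom t]]] xor [Arg [Atom t]]]
  [Tail [Arg t xor [Arg [Atom t]]]]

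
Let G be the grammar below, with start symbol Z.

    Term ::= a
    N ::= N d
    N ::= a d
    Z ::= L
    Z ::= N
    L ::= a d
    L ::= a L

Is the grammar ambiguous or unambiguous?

Ambiguous

Witness: a d

Derivation 1: Z ⇒ L ⇒ a d
Derivation 2: Z ⇒ N ⇒ a d

Two distinct leftmost derivations for the same string.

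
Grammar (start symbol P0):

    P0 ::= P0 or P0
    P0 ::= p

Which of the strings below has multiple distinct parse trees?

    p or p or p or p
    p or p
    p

p or p or p or p: 5 trees
p or p: 1 tree
p: 1 tree

p or p or p or p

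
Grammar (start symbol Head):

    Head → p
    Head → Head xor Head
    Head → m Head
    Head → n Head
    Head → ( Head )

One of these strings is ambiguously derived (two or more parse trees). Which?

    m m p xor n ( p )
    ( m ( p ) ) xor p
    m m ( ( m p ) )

m m p xor n ( p ): 3 trees
( m ( p ) ) xor p: 1 tree
m m ( ( m p ) ): 1 tree

m m p xor n ( p )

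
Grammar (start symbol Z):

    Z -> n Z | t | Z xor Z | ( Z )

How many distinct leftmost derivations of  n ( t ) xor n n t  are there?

2

Parse trees for n ( t ) xor n n t:
  [Z n [Z [Z ( [Z t] )] xor [Z n [Z n [Z t]]]]]
  [Z [Z n [Z ( [Z t] )]] xor [Z n [Z n [Z t]]]]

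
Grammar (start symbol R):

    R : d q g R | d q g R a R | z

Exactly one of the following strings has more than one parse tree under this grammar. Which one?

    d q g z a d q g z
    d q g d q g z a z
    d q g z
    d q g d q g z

d q g z a d q g z: 1 tree
d q g d q g z a z: 2 trees
d q g z: 1 tree
d q g d q g z: 1 tree

d q g d q g z a z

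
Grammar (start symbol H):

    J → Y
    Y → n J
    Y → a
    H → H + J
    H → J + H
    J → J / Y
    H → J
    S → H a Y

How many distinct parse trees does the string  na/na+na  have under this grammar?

4

Parse trees for na/na+na:
  [H [H [J [Y n [J [J [Y a]] / [Y n [J [Y a]]]]]]] + [J [Y n [J [Y a]]]]]
  [H [H [J [J [Y n [J [Y a]]]] / [Y n [J [Y a]]]]] + [J [Y n [J [Y a]]]]]
  [H [J [Y n [J [J [Y a]] / [Y n [J [Y a]]]]]] + [H [J [Y n [J [Y a]]]]]]
  [H [J [J [Y n [J [Y a]]]] / [Y n [J [Y a]]]] + [H [J [Y n [J [Y a]]]]]]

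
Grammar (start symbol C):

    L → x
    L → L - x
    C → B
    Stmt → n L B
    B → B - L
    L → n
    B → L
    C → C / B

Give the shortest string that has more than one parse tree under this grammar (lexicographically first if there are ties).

n - x

length 1: no string has ≥2 trees
length 3: n - x has 2 parse trees

Two derivations of n - x:
  C ⇒ B ⇒ B - L ⇒ L - L ⇒ n - L ⇒ n - x
  C ⇒ B ⇒ L ⇒ L - x ⇒ n - x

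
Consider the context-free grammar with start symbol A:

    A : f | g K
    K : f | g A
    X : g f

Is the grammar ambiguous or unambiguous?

Unambiguous

Only A, K are reachable from A; ignoring the rest: The reachable rules are right-linear with at most one rule per (nonterminal, next-terminal) pair. Each input token forces the next rule, so parsing is deterministic.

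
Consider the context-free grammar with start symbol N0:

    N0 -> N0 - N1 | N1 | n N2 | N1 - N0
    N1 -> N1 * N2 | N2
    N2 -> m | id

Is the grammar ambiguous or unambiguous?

Ambiguous

Witness: id - id

Derivation 1: N0 ⇒ N0 - N1 ⇒ N1 - N1 ⇒ N2 - N1 ⇒ id - N1 ⇒ id - N2 ⇒ id - id
Derivation 2: N0 ⇒ N1 - N0 ⇒ N2 - N0 ⇒ id - N0 ⇒ id - N1 ⇒ id - N2 ⇒ id - id

Two distinct leftmost derivations for the same string.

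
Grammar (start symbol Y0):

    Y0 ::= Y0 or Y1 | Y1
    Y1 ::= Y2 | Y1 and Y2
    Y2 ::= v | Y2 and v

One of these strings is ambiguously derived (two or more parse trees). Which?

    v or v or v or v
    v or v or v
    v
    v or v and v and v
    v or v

v or v or v or v: 1 tree
v or v or v: 1 tree
v: 1 tree
v or v and v and v: 4 trees
v or v: 1 tree

v or v and v and v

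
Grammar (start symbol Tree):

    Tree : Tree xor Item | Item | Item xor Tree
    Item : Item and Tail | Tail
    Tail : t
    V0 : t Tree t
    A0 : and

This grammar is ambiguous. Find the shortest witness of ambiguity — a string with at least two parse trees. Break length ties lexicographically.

t xor t

length 1: no string has ≥2 trees
length 3: t xor t has 2 parse trees

Two derivations of t xor t:
  Tree ⇒ Tree xor Item ⇒ Item xor Item ⇒ Tail xor Item ⇒ t xor Item ⇒ t xor Tail ⇒ t xor t
  Tree ⇒ Item xor Tree ⇒ Tail xor Tree ⇒ t xor Tree ⇒ t xor Item ⇒ t xor Tail ⇒ t xor t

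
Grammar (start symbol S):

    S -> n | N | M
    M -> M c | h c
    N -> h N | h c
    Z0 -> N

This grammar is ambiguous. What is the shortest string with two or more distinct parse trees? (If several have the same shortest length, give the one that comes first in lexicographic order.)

h c

length 1: no string has ≥2 trees
length 2: h c has 2 parse trees

Two derivations of h c:
  S ⇒ N ⇒ h c
  S ⇒ M ⇒ h c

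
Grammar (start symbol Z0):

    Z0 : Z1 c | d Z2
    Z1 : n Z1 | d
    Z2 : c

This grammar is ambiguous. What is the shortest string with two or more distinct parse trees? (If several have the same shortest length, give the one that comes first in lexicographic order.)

d c

length 2: d c has 2 parse trees

Two derivations of d c:
  Z0 ⇒ Z1 c ⇒ d c
  Z0 ⇒ d Z2 ⇒ d c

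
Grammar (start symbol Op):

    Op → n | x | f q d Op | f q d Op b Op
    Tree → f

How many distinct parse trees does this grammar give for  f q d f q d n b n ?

Parse trees for f q d f q d n b n:
  [Op f q d [Op f q d [Op n] b [Op n]]]
  [Op f q d [Op f q d [Op n]] b [Op n]]

2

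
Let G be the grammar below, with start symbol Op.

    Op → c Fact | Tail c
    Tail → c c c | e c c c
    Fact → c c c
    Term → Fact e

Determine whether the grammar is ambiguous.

Ambiguous

Witness: c c c c

Derivation 1: Op ⇒ c Fact ⇒ c c c c
Derivation 2: Op ⇒ Tail c ⇒ c c c c

Two distinct leftmost derivations for the same string.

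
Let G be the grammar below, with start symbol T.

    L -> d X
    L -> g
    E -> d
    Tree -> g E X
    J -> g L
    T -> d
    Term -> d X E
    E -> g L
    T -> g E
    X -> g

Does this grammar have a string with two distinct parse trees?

Unambiguous

(Tree, Term, J are unreachable from T, so their rules don't affect L(T).) Restricted to the reachable nonterminals, every rule has the form A → t or A → t B, and no two rules for the same A share a first terminal. The grammar encodes a DFA — one run per string.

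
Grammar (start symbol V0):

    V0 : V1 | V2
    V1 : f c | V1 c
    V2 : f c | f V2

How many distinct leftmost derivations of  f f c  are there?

Parse trees for f f c:
  [V0 [V2 f [V2 f c]]]

1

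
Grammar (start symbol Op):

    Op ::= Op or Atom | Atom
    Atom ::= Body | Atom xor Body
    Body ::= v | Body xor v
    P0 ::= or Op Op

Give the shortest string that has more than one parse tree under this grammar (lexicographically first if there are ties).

v xor v

length 1: no string has ≥2 trees
length 3: v xor v has 2 parse trees

Two derivations of v xor v:
  Op ⇒ Atom ⇒ Body ⇒ Body xor v ⇒ v xor v
  Op ⇒ Atom ⇒ Atom xor Body ⇒ Body xor Body ⇒ v xor Body ⇒ v xor v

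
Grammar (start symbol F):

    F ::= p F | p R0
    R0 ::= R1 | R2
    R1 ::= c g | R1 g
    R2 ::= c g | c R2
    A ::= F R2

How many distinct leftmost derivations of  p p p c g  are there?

Parse trees for p p p c g:
  [F p [F p [F p [R0 [R1 c g]]]]]
  [F p [F p [F p [R0 [R2 c g]]]]]

2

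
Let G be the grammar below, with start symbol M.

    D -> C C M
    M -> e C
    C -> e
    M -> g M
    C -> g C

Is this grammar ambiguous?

Unambiguous

Only M, C are reachable from M; ignoring the rest: Each reachable nonterminal has at most one production per leading terminal, and all productions are right-linear; the derivation is determined token-by-token.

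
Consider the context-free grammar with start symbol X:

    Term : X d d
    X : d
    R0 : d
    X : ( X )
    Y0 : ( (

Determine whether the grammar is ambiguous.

Unambiguous

(Y0, Term, R0 are unreachable from X, so their rules don't affect L(X).) L(X) is { openⁿ atom closeⁿ : n ≥ 0 }. The bracket depth fixes n, and the derivation is forced at every step.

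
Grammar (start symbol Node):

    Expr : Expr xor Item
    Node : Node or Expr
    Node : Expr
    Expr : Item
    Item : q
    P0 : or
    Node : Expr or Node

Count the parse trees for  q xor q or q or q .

Parse trees for q xor q or q or q:
  [Node [Node [Node [Expr [Expr [Item q]] xor [Item q]]] or [Expr [Item q]]] or [Expr [Item q]]]
  [Node [Node [Expr [Expr [Item q]] xor [Item q]] or [Node [Expr [Item q]]]] or [Expr [Item q]]]
  [Node [Expr [Expr [Item q]] xor [Item q]] or [Node [Node [Expr [Item q]]] or [Expr [Item q]]]]
  [Node [Expr [Expr [Item q]] xor [Item q]] or [Node [Expr [Item q]] or [Node [Expr [Item q]]]]]

4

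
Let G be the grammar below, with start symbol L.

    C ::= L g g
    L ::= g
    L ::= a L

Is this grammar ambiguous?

(C is unreachable from L, so its rules don't affect L(L).) The reachable rules are right-linear with at most one rule per (nonterminal, next-terminal) pair. Each input token forces the next rule, so parsing is deterministic.

Unambiguous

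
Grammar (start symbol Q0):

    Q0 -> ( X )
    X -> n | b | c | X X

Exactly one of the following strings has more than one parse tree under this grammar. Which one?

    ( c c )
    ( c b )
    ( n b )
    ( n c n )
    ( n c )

( n c n )

( c c ): 1 tree
( c b ): 1 tree
( n b ): 1 tree
( n c n ): 2 trees
( n c ): 1 tree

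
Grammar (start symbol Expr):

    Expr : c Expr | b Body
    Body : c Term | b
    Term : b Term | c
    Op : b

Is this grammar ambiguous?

Unambiguous

Only Expr, Body, Term are reachable from Expr; ignoring the rest: Each reachable nonterminal has at most one production per leading terminal, and all productions are right-linear; the derivation is determined token-by-token.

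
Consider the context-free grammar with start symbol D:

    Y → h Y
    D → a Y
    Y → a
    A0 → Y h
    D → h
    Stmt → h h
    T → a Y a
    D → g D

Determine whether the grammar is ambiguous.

Only D, Y are reachable from D; ignoring the rest: The reachable rules are right-linear with at most one rule per (nonterminal, next-terminal) pair. Each input token forces the next rule, so parsing is deterministic.

Unambiguous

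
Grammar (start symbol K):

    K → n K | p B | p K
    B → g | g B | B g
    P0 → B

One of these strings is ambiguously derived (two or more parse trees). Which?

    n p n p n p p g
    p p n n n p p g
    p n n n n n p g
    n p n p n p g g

n p n p n p p g: 1 tree
p p n n n p p g: 1 tree
p n n n n n p g: 1 tree
n p n p n p g g: 2 trees

n p n p n p g g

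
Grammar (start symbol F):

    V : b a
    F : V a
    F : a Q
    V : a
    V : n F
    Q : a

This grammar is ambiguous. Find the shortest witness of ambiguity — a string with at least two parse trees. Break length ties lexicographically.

a a

length 2: a a has 2 parse trees

Two derivations of a a:
  F ⇒ V a ⇒ a a
  F ⇒ a Q ⇒ a a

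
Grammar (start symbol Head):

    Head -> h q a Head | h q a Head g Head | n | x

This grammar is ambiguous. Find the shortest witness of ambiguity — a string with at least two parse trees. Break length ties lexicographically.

h q a h q a n g n

length 1: no string has ≥2 trees
length 4: no string has ≥2 trees
length 6: no string has ≥2 trees
length 7: no string has ≥2 trees
length 9: h q a h q a n g n has 2 parse trees

Two derivations of h q a h q a n g n:
  Head ⇒ h q a Head ⇒ h q a h q a Head g Head ⇒ h q a h q a n g Head ⇒ h q a h q a n g n
  Head ⇒ h q a Head g Head ⇒ h q a h q a Head g Head ⇒ h q a h q a n g Head ⇒ h q a h q a n g n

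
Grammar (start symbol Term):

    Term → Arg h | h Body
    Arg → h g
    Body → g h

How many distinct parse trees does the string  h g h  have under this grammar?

2

Parse trees for h g h:
  [Term [Arg h g] h]
  [Term h [Body g h]]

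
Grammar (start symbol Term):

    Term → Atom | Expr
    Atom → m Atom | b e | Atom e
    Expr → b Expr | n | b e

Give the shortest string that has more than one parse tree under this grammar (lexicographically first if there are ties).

b e

length 1: no string has ≥2 trees
length 2: b e has 2 parse trees

Two derivations of b e:
  Term ⇒ Atom ⇒ b e
  Term ⇒ Expr ⇒ b e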